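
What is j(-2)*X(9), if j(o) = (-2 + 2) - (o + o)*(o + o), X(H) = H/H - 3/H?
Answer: -32/3 ≈ -10.667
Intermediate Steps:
X(H) = 1 - 3/H
j(o) = -4*o² (j(o) = 0 - 2*o*2*o = 0 - 4*o² = -4*o²)
j(-2)*X(9) = (-4*(-2)²)*((-3 + 9)/9) = (-4*4)*((⅑)*6) = -16*⅔ = -32/3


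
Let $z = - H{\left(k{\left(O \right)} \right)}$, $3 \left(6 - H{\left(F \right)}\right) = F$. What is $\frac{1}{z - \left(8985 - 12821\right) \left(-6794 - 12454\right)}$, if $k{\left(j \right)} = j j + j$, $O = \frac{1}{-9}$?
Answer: $- \frac{243}{17941986170} \approx -1.3544 \cdot 10^{-8}$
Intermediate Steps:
$O = - \frac{1}{9} \approx -0.11111$
$k{\left(j \right)} = j + j^{2}$ ($k{\left(j \right)} = j^{2} + j = j + j^{2}$)
$H{\left(F \right)} = 6 - \frac{F}{3}$
$z = - \frac{1466}{243}$ ($z = - (6 - \frac{\left(- \frac{1}{9}\right) \left(1 - \frac{1}{9}\right)}{3}) = - (6 - \frac{\left(- \frac{1}{9}\right) \frac{8}{9}}{3}) = - (6 - - \frac{8}{243}) = - (6 + \frac{8}{243}) = \left(-1\right) \frac{1466}{243} = - \frac{1466}{243} \approx -6.0329$)
$\frac{1}{z - \left(8985 - 12821\right) \left(-6794 - 12454\right)} = \frac{1}{- \frac{1466}{243} - \left(8985 - 12821\right) \left(-6794 - 12454\right)} = \frac{1}{- \frac{1466}{243} - \left(-3836\right) \left(-19248\right)} = \frac{1}{- \frac{1466}{243} - 73835328} = \frac{1}{- \frac{17941986170}{243}} = - \frac{243}{17941986170}$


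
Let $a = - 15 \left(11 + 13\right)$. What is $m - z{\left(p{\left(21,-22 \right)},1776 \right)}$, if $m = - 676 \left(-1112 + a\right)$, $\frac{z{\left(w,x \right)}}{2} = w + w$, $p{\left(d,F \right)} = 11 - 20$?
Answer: $995108$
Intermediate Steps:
$p{\left(d,F \right)} = -9$ ($p{\left(d,F \right)} = 11 - 20 = -9$)
$z{\left(w,x \right)} = 4 w$ ($z{\left(w,x \right)} = 2 \left(w + w\right) = 2 \cdot 2 w = 4 w$)
$a = -360$ ($a = \left(-15\right) 24 = -360$)
$m = 995072$ ($m = - 676 \left(-1112 - 360\right) = \left(-676\right) \left(-1472\right) = 995072$)
$m - z{\left(p{\left(21,-22 \right)},1776 \right)} = 995072 - 4 \left(-9\right) = 995072 - -36 = 995072 + 36 = 995108$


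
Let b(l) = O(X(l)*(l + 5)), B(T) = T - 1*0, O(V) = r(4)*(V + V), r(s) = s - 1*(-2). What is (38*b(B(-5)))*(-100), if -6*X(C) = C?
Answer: 0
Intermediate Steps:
r(s) = 2 + s (r(s) = s + 2 = 2 + s)
X(C) = -C/6
O(V) = 12*V (O(V) = (2 + 4)*(V + V) = 6*(2*V) = 12*V)
B(T) = T (B(T) = T + 0 = T)
b(l) = -2*l*(5 + l) (b(l) = 12*((-l/6)*(l + 5)) = 12*((-l/6)*(5 + l)) = 12*(-l*(5 + l)/6) = -2*l*(5 + l))
(38*b(B(-5)))*(-100) = (38*(-2*(-5)*(5 - 5)))*(-100) = (38*(-2*(-5)*0))*(-100) = (38*0)*(-100) = 0*(-100) = 0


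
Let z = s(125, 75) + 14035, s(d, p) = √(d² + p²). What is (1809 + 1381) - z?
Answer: -10845 - 25*√34 ≈ -10991.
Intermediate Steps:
z = 14035 + 25*√34 (z = √(125² + 75²) + 14035 = √(15625 + 5625) + 14035 = √21250 + 14035 = 25*√34 + 14035 = 14035 + 25*√34 ≈ 14181.)
(1809 + 1381) - z = (1809 + 1381) - (14035 + 25*√34) = 3190 + (-14035 - 25*√34) = -10845 - 25*√34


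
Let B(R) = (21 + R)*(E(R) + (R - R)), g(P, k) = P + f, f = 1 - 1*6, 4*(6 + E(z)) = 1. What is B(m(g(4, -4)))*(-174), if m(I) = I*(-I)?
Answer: 20010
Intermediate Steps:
E(z) = -23/4 (E(z) = -6 + (¼)*1 = -6 + ¼ = -23/4)
f = -5 (f = 1 - 6 = -5)
g(P, k) = -5 + P (g(P, k) = P - 5 = -5 + P)
m(I) = -I²
B(R) = -483/4 - 23*R/4 (B(R) = (21 + R)*(-23/4 + (R - R)) = (21 + R)*(-23/4 + 0) = (21 + R)*(-23/4) = -483/4 - 23*R/4)
B(m(g(4, -4)))*(-174) = (-483/4 - (-23)*(-5 + 4)²/4)*(-174) = (-483/4 - (-23)*(-1)²/4)*(-174) = (-483/4 - (-23)/4)*(-174) = (-483/4 - 23/4*(-1))*(-174) = (-483/4 + 23/4)*(-174) = -115*(-174) = 20010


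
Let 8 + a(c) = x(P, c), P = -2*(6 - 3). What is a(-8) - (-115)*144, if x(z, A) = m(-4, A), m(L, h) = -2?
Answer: 16550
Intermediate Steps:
P = -6 (P = -2*3 = -6)
x(z, A) = -2
a(c) = -10 (a(c) = -8 - 2 = -10)
a(-8) - (-115)*144 = -10 - (-115)*144 = -10 - 115*(-144) = -10 + 16560 = 16550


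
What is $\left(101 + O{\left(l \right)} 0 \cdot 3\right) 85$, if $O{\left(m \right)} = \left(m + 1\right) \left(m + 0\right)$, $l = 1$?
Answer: $8585$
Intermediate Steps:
$O{\left(m \right)} = m \left(1 + m\right)$ ($O{\left(m \right)} = \left(1 + m\right) m = m \left(1 + m\right)$)
$\left(101 + O{\left(l \right)} 0 \cdot 3\right) 85 = \left(101 + 1 \left(1 + 1\right) 0 \cdot 3\right) 85 = \left(101 + 1 \cdot 2 \cdot 0 \cdot 3\right) 85 = \left(101 + 2 \cdot 0 \cdot 3\right) 85 = \left(101 + 0 \cdot 3\right) 85 = \left(101 + 0\right) 85 = 101 \cdot 85 = 8585$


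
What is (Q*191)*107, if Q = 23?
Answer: 470051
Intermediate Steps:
(Q*191)*107 = (23*191)*107 = 4393*107 = 470051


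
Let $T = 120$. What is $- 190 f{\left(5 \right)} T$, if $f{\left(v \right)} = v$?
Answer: $-114000$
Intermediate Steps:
$- 190 f{\left(5 \right)} T = \left(-190\right) 5 \cdot 120 = \left(-950\right) 120 = -114000$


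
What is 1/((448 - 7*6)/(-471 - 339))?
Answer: -405/203 ≈ -1.9951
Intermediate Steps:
1/((448 - 7*6)/(-471 - 339)) = 1/((448 - 42)/(-810)) = 1/(406*(-1/810)) = 1/(-203/405) = -405/203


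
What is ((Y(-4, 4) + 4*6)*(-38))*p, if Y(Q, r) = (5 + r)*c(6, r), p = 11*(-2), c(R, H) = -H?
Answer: -10032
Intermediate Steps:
p = -22
Y(Q, r) = -r*(5 + r) (Y(Q, r) = (5 + r)*(-r) = -r*(5 + r))
((Y(-4, 4) + 4*6)*(-38))*p = ((-1*4*(5 + 4) + 4*6)*(-38))*(-22) = ((-1*4*9 + 24)*(-38))*(-22) = ((-36 + 24)*(-38))*(-22) = -12*(-38)*(-22) = 456*(-22) = -10032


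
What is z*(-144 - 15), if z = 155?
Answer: -24645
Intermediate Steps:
z*(-144 - 15) = 155*(-144 - 15) = 155*(-159) = -24645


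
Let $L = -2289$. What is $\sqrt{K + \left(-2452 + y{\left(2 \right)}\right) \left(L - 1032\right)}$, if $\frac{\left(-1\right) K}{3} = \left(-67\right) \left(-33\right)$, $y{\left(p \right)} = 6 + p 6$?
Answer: $3 \sqrt{897409} \approx 2841.9$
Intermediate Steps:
$y{\left(p \right)} = 6 + 6 p$
$K = -6633$ ($K = - 3 \left(\left(-67\right) \left(-33\right)\right) = \left(-3\right) 2211 = -6633$)
$\sqrt{K + \left(-2452 + y{\left(2 \right)}\right) \left(L - 1032\right)} = \sqrt{-6633 + \left(-2452 + \left(6 + 6 \cdot 2\right)\right) \left(-2289 - 1032\right)} = \sqrt{-6633 + \left(-2452 + \left(6 + 12\right)\right) \left(-3321\right)} = \sqrt{-6633 + \left(-2452 + 18\right) \left(-3321\right)} = \sqrt{-6633 - -8083314} = \sqrt{-6633 + 8083314} = \sqrt{8076681} = 3 \sqrt{897409}$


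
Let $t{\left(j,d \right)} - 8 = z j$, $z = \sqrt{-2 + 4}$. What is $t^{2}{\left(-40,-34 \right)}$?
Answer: $3264 - 640 \sqrt{2} \approx 2358.9$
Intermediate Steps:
$z = \sqrt{2} \approx 1.4142$
$t{\left(j,d \right)} = 8 + j \sqrt{2}$ ($t{\left(j,d \right)} = 8 + \sqrt{2} j = 8 + j \sqrt{2}$)
$t^{2}{\left(-40,-34 \right)} = \left(8 - 40 \sqrt{2}\right)^{2}$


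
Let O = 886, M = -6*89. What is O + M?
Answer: 352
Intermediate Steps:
M = -534
O + M = 886 - 534 = 352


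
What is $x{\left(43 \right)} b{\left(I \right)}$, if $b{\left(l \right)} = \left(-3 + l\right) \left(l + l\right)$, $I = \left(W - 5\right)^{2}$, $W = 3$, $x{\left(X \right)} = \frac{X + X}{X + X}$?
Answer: $8$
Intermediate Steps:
$x{\left(X \right)} = 1$ ($x{\left(X \right)} = \frac{2 X}{2 X} = 2 X \frac{1}{2 X} = 1$)
$I = 4$ ($I = \left(3 - 5\right)^{2} = \left(-2\right)^{2} = 4$)
$b{\left(l \right)} = 2 l \left(-3 + l\right)$ ($b{\left(l \right)} = \left(-3 + l\right) 2 l = 2 l \left(-3 + l\right)$)
$x{\left(43 \right)} b{\left(I \right)} = 1 \cdot 2 \cdot 4 \left(-3 + 4\right) = 1 \cdot 2 \cdot 4 \cdot 1 = 1 \cdot 8 = 8$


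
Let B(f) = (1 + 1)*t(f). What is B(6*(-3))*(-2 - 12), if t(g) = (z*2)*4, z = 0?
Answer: 0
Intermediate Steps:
t(g) = 0 (t(g) = (0*2)*4 = 0*4 = 0)
B(f) = 0 (B(f) = (1 + 1)*0 = 2*0 = 0)
B(6*(-3))*(-2 - 12) = 0*(-2 - 12) = 0*(-14) = 0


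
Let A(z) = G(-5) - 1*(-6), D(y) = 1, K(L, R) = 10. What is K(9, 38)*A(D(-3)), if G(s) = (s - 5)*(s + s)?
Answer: 1060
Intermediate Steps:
G(s) = 2*s*(-5 + s) (G(s) = (-5 + s)*(2*s) = 2*s*(-5 + s))
A(z) = 106 (A(z) = 2*(-5)*(-5 - 5) - 1*(-6) = 2*(-5)*(-10) + 6 = 100 + 6 = 106)
K(9, 38)*A(D(-3)) = 10*106 = 1060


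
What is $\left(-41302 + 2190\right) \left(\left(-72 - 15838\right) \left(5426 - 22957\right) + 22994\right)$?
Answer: $-10909948370848$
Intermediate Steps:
$\left(-41302 + 2190\right) \left(\left(-72 - 15838\right) \left(5426 - 22957\right) + 22994\right) = - 39112 \left(\left(-15910\right) \left(-17531\right) + 22994\right) = - 39112 \left(278918210 + 22994\right) = \left(-39112\right) 278941204 = -10909948370848$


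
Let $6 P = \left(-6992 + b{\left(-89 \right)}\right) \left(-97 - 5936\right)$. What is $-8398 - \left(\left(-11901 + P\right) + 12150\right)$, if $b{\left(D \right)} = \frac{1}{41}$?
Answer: $- \frac{577204435}{82} \approx -7.0391 \cdot 10^{6}$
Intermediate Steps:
$b{\left(D \right)} = \frac{1}{41}$
$P = \frac{576495381}{82}$ ($P = \frac{\left(-6992 + \frac{1}{41}\right) \left(-97 - 5936\right)}{6} = \frac{\left(- \frac{286671}{41}\right) \left(-6033\right)}{6} = \frac{1}{6} \cdot \frac{1729486143}{41} = \frac{576495381}{82} \approx 7.0304 \cdot 10^{6}$)
$-8398 - \left(\left(-11901 + P\right) + 12150\right) = -8398 - \left(\left(-11901 + \frac{576495381}{82}\right) + 12150\right) = -8398 - \left(\frac{575519499}{82} + 12150\right) = -8398 - \frac{576515799}{82} = - \frac{577204435}{82}$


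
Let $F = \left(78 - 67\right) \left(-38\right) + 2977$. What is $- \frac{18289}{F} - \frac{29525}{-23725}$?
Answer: $- \frac{14334082}{2428491} \approx -5.9025$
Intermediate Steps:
$F = 2559$ ($F = 11 \left(-38\right) + 2977 = -418 + 2977 = 2559$)
$- \frac{18289}{F} - \frac{29525}{-23725} = - \frac{18289}{2559} - \frac{29525}{-23725} = \left(-18289\right) \frac{1}{2559} - - \frac{1181}{949} = - \frac{18289}{2559} + \frac{1181}{949} = - \frac{14334082}{2428491}$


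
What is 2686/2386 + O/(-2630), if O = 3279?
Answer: -379757/3137590 ≈ -0.12103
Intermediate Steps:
2686/2386 + O/(-2630) = 2686/2386 + 3279/(-2630) = 2686*(1/2386) + 3279*(-1/2630) = 1343/1193 - 3279/2630 = -379757/3137590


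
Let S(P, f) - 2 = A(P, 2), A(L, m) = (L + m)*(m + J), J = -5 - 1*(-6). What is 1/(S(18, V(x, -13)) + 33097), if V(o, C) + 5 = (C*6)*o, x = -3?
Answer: 1/33159 ≈ 3.0158e-5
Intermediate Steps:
J = 1 (J = -5 + 6 = 1)
V(o, C) = -5 + 6*C*o (V(o, C) = -5 + (C*6)*o = -5 + (6*C)*o = -5 + 6*C*o)
A(L, m) = (1 + m)*(L + m) (A(L, m) = (L + m)*(m + 1) = (L + m)*(1 + m) = (1 + m)*(L + m))
S(P, f) = 8 + 3*P (S(P, f) = 2 + (P + 2 + 2² + P*2) = 2 + (P + 2 + 4 + 2*P) = 2 + (6 + 3*P) = 8 + 3*P)
1/(S(18, V(x, -13)) + 33097) = 1/((8 + 3*18) + 33097) = 1/((8 + 54) + 33097) = 1/(62 + 33097) = 1/33159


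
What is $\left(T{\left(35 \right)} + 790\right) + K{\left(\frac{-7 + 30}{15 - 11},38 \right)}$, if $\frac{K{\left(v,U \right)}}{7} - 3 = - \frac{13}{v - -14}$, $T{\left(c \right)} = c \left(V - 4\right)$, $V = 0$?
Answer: $\frac{52645}{79} \approx 666.39$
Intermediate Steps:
$T{\left(c \right)} = - 4 c$ ($T{\left(c \right)} = c \left(0 - 4\right) = c \left(-4\right) = - 4 c$)
$K{\left(v,U \right)} = 21 - \frac{91}{14 + v}$ ($K{\left(v,U \right)} = 21 + 7 \left(- \frac{13}{v - -14}\right) = 21 + 7 \left(- \frac{13}{v + 14}\right) = 21 + 7 \left(- \frac{13}{14 + v}\right) = 21 - \frac{91}{14 + v}$)
$\left(T{\left(35 \right)} + 790\right) + K{\left(\frac{-7 + 30}{15 - 11},38 \right)} = \left(\left(-4\right) 35 + 790\right) + \frac{7 \left(29 + 3 \frac{-7 + 30}{15 - 11}\right)}{14 + \frac{-7 + 30}{15 - 11}} = \left(-140 + 790\right) + \frac{7 \left(29 + 3 \cdot \frac{23}{4}\right)}{14 + \frac{23}{4}} = 650 + \frac{7 \left(29 + 3 \cdot 23 \cdot \frac{1}{4}\right)}{14 + 23 \cdot \frac{1}{4}} = 650 + \frac{7 \left(29 + 3 \cdot \frac{23}{4}\right)}{14 + \frac{23}{4}} = 650 + \frac{7 \left(29 + \frac{69}{4}\right)}{\frac{79}{4}} = 650 + 7 \cdot \frac{4}{79} \cdot \frac{185}{4} = 650 + \frac{1295}{79} = \frac{52645}{79}$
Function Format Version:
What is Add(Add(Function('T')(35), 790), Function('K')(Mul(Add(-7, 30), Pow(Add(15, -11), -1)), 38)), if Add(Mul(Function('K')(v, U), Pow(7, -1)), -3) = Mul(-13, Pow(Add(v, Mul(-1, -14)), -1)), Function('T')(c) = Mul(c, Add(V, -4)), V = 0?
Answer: Rational(52645, 79) ≈ 666.39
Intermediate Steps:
Function('T')(c) = Mul(-4, c) (Function('T')(c) = Mul(c, Add(0, -4)) = Mul(c, -4) = Mul(-4, c))
Function('K')(v, U) = Add(21, Mul(-91, Pow(Add(14, v), -1))) (Function('K')(v, U) = Add(21, Mul(7, Mul(-13, Pow(Add(v, Mul(-1, -14)), -1)))) = Add(21, Mul(7, Mul(-13, Pow(Add(v, 14), -1)))) = Add(21, Mul(7, Mul(-13, Pow(Add(14, v), -1)))) = Add(21, Mul(-91, Pow(Add(14, v), -1))))
Add(Add(Function('T')(35), 790), Function('K')(Mul(Add(-7, 30), Pow(Add(15, -11), -1)), 38)) = Add(Add(Mul(-4, 35), 790), Mul(7, Pow(Add(14, Mul(Add(-7, 30), Pow(Add(15, -11), -1))), -1), Add(29, Mul(3, Mul(Add(-7, 30), Pow(Add(15, -11), -1)))))) = Add(Add(-140, 790), Mul(7, Pow(Add(14, Mul(23, Pow(4, -1))), -1), Add(29, Mul(3, Mul(23, Pow(4, -1)))))) = Add(650, Mul(7, Pow(Add(14, Mul(23, Rational(1, 4))), -1), Add(29, Mul(3, Mul(23, Rational(1, 4)))))) = Add(650, Mul(7, Pow(Add(14, Rational(23, 4)), -1), Add(29, Mul(3, Rational(23, 4))))) = Add(650, Mul(7, Pow(Rational(79, 4), -1), Add(29, Rational(69, 4)))) = Add(650, Mul(7, Rational(4, 79), Rational(185, 4))) = Add(650, Rational(1295, 79)) = Rational(52645, 79)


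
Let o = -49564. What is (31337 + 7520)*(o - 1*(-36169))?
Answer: -520489515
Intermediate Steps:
(31337 + 7520)*(o - 1*(-36169)) = (31337 + 7520)*(-49564 - 1*(-36169)) = 38857*(-49564 + 36169) = 38857*(-13395) = -520489515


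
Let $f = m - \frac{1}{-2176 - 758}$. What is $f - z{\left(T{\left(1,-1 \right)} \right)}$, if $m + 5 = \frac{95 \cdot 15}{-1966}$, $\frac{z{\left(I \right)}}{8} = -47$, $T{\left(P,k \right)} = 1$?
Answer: $\frac{533959885}{1442061} \approx 370.28$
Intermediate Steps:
$z{\left(I \right)} = -376$ ($z{\left(I \right)} = 8 \left(-47\right) = -376$)
$m = - \frac{11255}{1966}$ ($m = -5 + \frac{95 \cdot 15}{-1966} = -5 + 1425 \left(- \frac{1}{1966}\right) = -5 - \frac{1425}{1966} = - \frac{11255}{1966} \approx -5.7248$)
$f = - \frac{8255051}{1442061}$ ($f = - \frac{11255}{1966} - \frac{1}{-2176 - 758} = - \frac{11255}{1966} - \frac{1}{-2934} = - \frac{11255}{1966} - - \frac{1}{2934} = - \frac{11255}{1966} + \frac{1}{2934} = - \frac{8255051}{1442061} \approx -5.7245$)
$f - z{\left(T{\left(1,-1 \right)} \right)} = - \frac{8255051}{1442061} - -376 = - \frac{8255051}{1442061} + 376 = \frac{533959885}{1442061}$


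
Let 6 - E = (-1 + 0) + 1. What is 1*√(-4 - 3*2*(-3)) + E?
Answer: 6 + √14 ≈ 9.7417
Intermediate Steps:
E = 6 (E = 6 - ((-1 + 0) + 1) = 6 - (-1 + 1) = 6 - 1*0 = 6 + 0 = 6)
1*√(-4 - 3*2*(-3)) + E = 1*√(-4 - 3*2*(-3)) + 6 = 1*√(-4 - 6*(-3)) + 6 = 1*√(-4 + 18) + 6 = 1*√14 + 6 = √14 + 6 = 6 + √14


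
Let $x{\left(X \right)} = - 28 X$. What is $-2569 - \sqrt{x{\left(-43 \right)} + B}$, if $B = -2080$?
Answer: $-2569 - 2 i \sqrt{219} \approx -2569.0 - 29.597 i$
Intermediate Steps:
$-2569 - \sqrt{x{\left(-43 \right)} + B} = -2569 - \sqrt{\left(-28\right) \left(-43\right) - 2080} = -2569 - \sqrt{1204 - 2080} = -2569 - \sqrt{-876} = -2569 - 2 i \sqrt{219}$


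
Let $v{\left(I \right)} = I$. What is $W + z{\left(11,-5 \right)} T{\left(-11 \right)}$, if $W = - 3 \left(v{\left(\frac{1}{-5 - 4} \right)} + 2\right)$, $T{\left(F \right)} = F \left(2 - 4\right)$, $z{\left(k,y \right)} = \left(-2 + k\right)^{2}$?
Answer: $\frac{5329}{3} \approx 1776.3$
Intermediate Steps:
$T{\left(F \right)} = - 2 F$ ($T{\left(F \right)} = F \left(-2\right) = - 2 F$)
$W = - \frac{17}{3}$ ($W = - 3 \left(\frac{1}{-5 - 4} + 2\right) = - 3 \left(\frac{1}{-9} + 2\right) = - 3 \left(- \frac{1}{9} + 2\right) = \left(-3\right) \frac{17}{9} = - \frac{17}{3} \approx -5.6667$)
$W + z{\left(11,-5 \right)} T{\left(-11 \right)} = - \frac{17}{3} + \left(-2 + 11\right)^{2} \left(\left(-2\right) \left(-11\right)\right) = - \frac{17}{3} + 9^{2} \cdot 22 = - \frac{17}{3} + 81 \cdot 22 = - \frac{17}{3} + 1782 = \frac{5329}{3}$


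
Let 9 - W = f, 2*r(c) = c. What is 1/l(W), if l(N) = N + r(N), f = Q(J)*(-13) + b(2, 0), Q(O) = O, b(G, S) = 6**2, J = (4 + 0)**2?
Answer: 2/543 ≈ 0.0036832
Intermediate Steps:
J = 16 (J = 4**2 = 16)
b(G, S) = 36
r(c) = c/2
f = -172 (f = 16*(-13) + 36 = -208 + 36 = -172)
W = 181 (W = 9 - 1*(-172) = 9 + 172 = 181)
l(N) = 3*N/2 (l(N) = N + N/2 = 3*N/2)
1/l(W) = 1/((3/2)*181) = 1/(543/2) = 2/543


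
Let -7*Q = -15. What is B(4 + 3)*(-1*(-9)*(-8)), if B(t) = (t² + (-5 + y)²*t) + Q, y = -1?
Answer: -152784/7 ≈ -21826.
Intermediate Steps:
Q = 15/7 (Q = -⅐*(-15) = 15/7 ≈ 2.1429)
B(t) = 15/7 + t² + 36*t (B(t) = (t² + (-5 - 1)²*t) + 15/7 = (t² + (-6)²*t) + 15/7 = (t² + 36*t) + 15/7 = 15/7 + t² + 36*t)
B(4 + 3)*(-1*(-9)*(-8)) = (15/7 + (4 + 3)² + 36*(4 + 3))*(-1*(-9)*(-8)) = (15/7 + 7² + 36*7)*(9*(-8)) = (15/7 + 49 + 252)*(-72) = (2122/7)*(-72) = -152784/7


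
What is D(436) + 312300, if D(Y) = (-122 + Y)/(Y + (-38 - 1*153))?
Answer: 76513814/245 ≈ 3.1230e+5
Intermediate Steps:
D(Y) = (-122 + Y)/(-191 + Y) (D(Y) = (-122 + Y)/(Y + (-38 - 153)) = (-122 + Y)/(Y - 191) = (-122 + Y)/(-191 + Y))
D(436) + 312300 = (-122 + 436)/(-191 + 436) + 312300 = 314/245 + 312300 = 76513814/245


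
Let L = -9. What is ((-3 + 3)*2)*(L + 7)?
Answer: 0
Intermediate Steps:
((-3 + 3)*2)*(L + 7) = ((-3 + 3)*2)*(-9 + 7) = (0*2)*(-2) = 0*(-2) = 0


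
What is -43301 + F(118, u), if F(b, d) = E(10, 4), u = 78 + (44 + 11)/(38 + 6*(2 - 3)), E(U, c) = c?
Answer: -43297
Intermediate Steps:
u = 2551/32 (u = 78 + 55/(38 + 6*(-1)) = 78 + 55/(38 - 6) = 78 + 55/32 = 2551/32 ≈ 79.719)
F(b, d) = 4
-43301 + F(118, u) = -43301 + 4 = -43297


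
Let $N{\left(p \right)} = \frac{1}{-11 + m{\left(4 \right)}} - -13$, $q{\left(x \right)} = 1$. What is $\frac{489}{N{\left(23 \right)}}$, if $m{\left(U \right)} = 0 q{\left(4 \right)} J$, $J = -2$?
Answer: $\frac{5379}{142} \approx 37.88$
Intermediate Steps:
$m{\left(U \right)} = 0$ ($m{\left(U \right)} = 0 \cdot 1 \left(-2\right) = 0 \left(-2\right) = 0$)
$N{\left(p \right)} = \frac{142}{11}$ ($N{\left(p \right)} = \frac{1}{-11 + 0} - -13 = \frac{1}{-11} + 13 = - \frac{1}{11} + 13 = \frac{142}{11}$)
$\frac{489}{N{\left(23 \right)}} = \frac{489}{\frac{142}{11}} = 489 \cdot \frac{11}{142} = \frac{5379}{142}$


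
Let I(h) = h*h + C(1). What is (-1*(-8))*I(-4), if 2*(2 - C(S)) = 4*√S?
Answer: 128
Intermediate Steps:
C(S) = 2 - 2*√S
I(h) = h² (I(h) = h*h + (2 - 2*√1) = h² + (2 - 2*1) = h² + (2 - 2) = h² + 0 = h²)
(-1*(-8))*I(-4) = -1*(-8)*(-4)² = 8*16 = 128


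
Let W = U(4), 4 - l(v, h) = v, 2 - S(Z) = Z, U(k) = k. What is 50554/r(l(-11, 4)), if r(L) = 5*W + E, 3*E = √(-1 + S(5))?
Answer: 2274930/901 - 75831*I/901 ≈ 2524.9 - 84.163*I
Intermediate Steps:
S(Z) = 2 - Z
l(v, h) = 4 - v
W = 4
E = 2*I/3 (E = √(-1 + (2 - 1*5))/3 = √(-1 + (2 - 5))/3 = √(-1 - 3)/3 = √(-4)/3 = (2*I)/3 = 2*I/3 ≈ 0.66667*I)
r(L) = 20 + 2*I/3 (r(L) = 5*4 + 2*I/3 = 20 + 2*I/3)
50554/r(l(-11, 4)) = 50554/(20 + 2*I/3) = 50554*(9*(20 - 2*I/3)/3604) = 227493*(20 - 2*I/3)/1802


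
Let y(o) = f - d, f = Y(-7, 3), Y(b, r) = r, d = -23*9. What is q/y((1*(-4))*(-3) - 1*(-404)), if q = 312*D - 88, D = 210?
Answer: 32716/105 ≈ 311.58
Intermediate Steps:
d = -207
f = 3
q = 65432 (q = 312*210 - 88 = 65520 - 88 = 65432)
y(o) = 210 (y(o) = 3 - 1*(-207) = 3 + 207 = 210)
q/y((1*(-4))*(-3) - 1*(-404)) = 65432/210 = 65432*(1/210) = 32716/105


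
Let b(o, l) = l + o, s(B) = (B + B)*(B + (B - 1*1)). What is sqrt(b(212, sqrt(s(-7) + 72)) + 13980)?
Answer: sqrt(14192 + sqrt(282)) ≈ 119.20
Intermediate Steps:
s(B) = 2*B*(-1 + 2*B) (s(B) = (2*B)*(B + (B - 1)) = (2*B)*(B + (-1 + B)) = (2*B)*(-1 + 2*B) = 2*B*(-1 + 2*B))
sqrt(b(212, sqrt(s(-7) + 72)) + 13980) = sqrt((sqrt(2*(-7)*(-1 + 2*(-7)) + 72) + 212) + 13980) = sqrt((sqrt(2*(-7)*(-1 - 14) + 72) + 212) + 13980) = sqrt((sqrt(2*(-7)*(-15) + 72) + 212) + 13980) = sqrt((sqrt(210 + 72) + 212) + 13980) = sqrt((sqrt(282) + 212) + 13980) = sqrt((212 + sqrt(282)) + 13980) = sqrt(14192 + sqrt(282))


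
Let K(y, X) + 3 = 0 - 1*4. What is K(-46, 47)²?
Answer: 49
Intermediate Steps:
K(y, X) = -7 (K(y, X) = -3 + (0 - 1*4) = -3 + (0 - 4) = -3 - 4 = -7)
K(-46, 47)² = (-7)² = 49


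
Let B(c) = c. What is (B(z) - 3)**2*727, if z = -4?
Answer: 35623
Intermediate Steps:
(B(z) - 3)**2*727 = (-4 - 3)**2*727 = (-7)**2*727 = 49*727 = 35623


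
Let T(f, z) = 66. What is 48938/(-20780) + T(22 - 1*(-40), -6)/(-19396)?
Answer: -59410808/25190555 ≈ -2.3585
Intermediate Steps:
48938/(-20780) + T(22 - 1*(-40), -6)/(-19396) = 48938/(-20780) + 66/(-19396) = 48938*(-1/20780) + 66*(-1/19396) = -24469/10390 - 33/9698 = -59410808/25190555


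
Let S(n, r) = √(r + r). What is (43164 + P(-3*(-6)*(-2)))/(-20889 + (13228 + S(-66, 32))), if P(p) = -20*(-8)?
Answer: -43324/7653 ≈ -5.6610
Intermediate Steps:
S(n, r) = √2*√r (S(n, r) = √(2*r) = √2*√r)
P(p) = 160
(43164 + P(-3*(-6)*(-2)))/(-20889 + (13228 + S(-66, 32))) = (43164 + 160)/(-20889 + (13228 + √2*√32)) = 43324/(-20889 + (13228 + √2*(4*√2))) = 43324/(-20889 + (13228 + 8)) = 43324/(-20889 + 13236) = 43324/(-7653) = 43324*(-1/7653) = -43324/7653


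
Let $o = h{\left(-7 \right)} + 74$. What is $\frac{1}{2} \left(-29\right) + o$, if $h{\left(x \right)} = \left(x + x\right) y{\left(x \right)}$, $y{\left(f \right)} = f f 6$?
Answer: $- \frac{8113}{2} \approx -4056.5$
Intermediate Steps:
$y{\left(f \right)} = 6 f^{2}$ ($y{\left(f \right)} = f^{2} \cdot 6 = 6 f^{2}$)
$h{\left(x \right)} = 12 x^{3}$ ($h{\left(x \right)} = \left(x + x\right) 6 x^{2} = 2 x 6 x^{2} = 12 x^{3}$)
$o = -4042$ ($o = 12 \left(-7\right)^{3} + 74 = 12 \left(-343\right) + 74 = -4116 + 74 = -4042$)
$\frac{1}{2} \left(-29\right) + o = \frac{1}{2} \left(-29\right) - 4042 = - \frac{29}{2} - 4042 = - \frac{8113}{2}$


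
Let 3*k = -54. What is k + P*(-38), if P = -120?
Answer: 4542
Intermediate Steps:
k = -18 (k = (⅓)*(-54) = -18)
k + P*(-38) = -18 - 120*(-38) = -18 + 4560 = 4542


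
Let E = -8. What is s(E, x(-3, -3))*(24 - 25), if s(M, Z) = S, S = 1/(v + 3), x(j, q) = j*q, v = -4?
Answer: 1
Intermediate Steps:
S = -1 (S = 1/(-4 + 3) = 1/(-1) = -1)
s(M, Z) = -1
s(E, x(-3, -3))*(24 - 25) = -(24 - 25) = -1*(-1) = 1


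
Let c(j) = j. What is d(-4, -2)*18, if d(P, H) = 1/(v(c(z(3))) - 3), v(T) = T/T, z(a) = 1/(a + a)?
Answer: -9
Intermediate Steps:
z(a) = 1/(2*a)
v(T) = 1
d(P, H) = -½ (d(P, H) = 1/(1 - 3) = 1/(-2) = -½)
d(-4, -2)*18 = -½*18 = -9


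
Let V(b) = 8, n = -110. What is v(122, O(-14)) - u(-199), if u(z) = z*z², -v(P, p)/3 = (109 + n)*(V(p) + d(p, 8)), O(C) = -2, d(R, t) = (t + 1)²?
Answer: 7880866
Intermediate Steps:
d(R, t) = (1 + t)²
v(P, p) = 267 (v(P, p) = -3*(109 - 110)*(8 + (1 + 8)²) = -(-3)*(8 + 9²) = -(-3)*(8 + 81) = -(-3)*89 = -3*(-89) = 267)
u(z) = z³
v(122, O(-14)) - u(-199) = 267 - 1*(-199)³ = 267 - 1*(-7880599) = 267 + 7880599 = 7880866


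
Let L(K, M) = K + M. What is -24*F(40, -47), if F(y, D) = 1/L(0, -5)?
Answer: 24/5 ≈ 4.8000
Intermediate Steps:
F(y, D) = -⅕ (F(y, D) = 1/(0 - 5) = 1/(-5) = -⅕)
-24*F(40, -47) = -24*(-⅕) = 24/5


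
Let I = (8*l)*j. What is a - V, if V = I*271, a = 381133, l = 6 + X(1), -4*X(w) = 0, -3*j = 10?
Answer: 424493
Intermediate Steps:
j = -10/3 (j = -⅓*10 = -10/3 ≈ -3.3333)
X(w) = 0 (X(w) = -¼*0 = 0)
l = 6 (l = 6 + 0 = 6)
I = -160 (I = (8*6)*(-10/3) = 48*(-10/3) = -160)
V = -43360 (V = -160*271 = -43360)
a - V = 381133 - 1*(-43360) = 381133 + 43360 = 424493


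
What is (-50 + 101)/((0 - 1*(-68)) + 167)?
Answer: 51/235 ≈ 0.21702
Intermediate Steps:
(-50 + 101)/((0 - 1*(-68)) + 167) = 51/((0 + 68) + 167) = 51/(68 + 167) = 51/235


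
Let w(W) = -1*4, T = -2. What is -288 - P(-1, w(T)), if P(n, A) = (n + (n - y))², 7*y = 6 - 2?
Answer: -14436/49 ≈ -294.61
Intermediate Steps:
y = 4/7 (y = (6 - 2)/7 = (⅐)*4 = 4/7 ≈ 0.57143)
w(W) = -4
P(n, A) = (-4/7 + 2*n)² (P(n, A) = (n + (n - 1*4/7))² = (n + (n - 4/7))² = (n + (-4/7 + n))² = (-4/7 + 2*n)²)
-288 - P(-1, w(T)) = -288 - 4*(-2 + 7*(-1))²/49 = -288 - 4*(-2 - 7)²/49 = -288 - 4*(-9)²/49 = -288 - 4*81/49 = -288 - 1*324/49 = -288 - 324/49 = -14436/49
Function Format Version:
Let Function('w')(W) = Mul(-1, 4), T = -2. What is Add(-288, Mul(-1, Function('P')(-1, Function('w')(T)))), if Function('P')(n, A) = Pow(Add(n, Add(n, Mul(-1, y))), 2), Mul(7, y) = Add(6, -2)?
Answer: Rational(-14436, 49) ≈ -294.61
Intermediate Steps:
y = Rational(4, 7) (y = Mul(Rational(1, 7), Add(6, -2)) = Mul(Rational(1, 7), 4) = Rational(4, 7) ≈ 0.57143)
Function('w')(W) = -4
Function('P')(n, A) = Pow(Add(Rational(-4, 7), Mul(2, n)), 2) (Function('P')(n, A) = Pow(Add(n, Add(n, Mul(-1, Rational(4, 7)))), 2) = Pow(Add(n, Add(n, Rational(-4, 7))), 2) = Pow(Add(n, Add(Rational(-4, 7), n)), 2) = Pow(Add(Rational(-4, 7), Mul(2, n)), 2))
Add(-288, Mul(-1, Function('P')(-1, Function('w')(T)))) = Add(-288, Mul(-1, Mul(Rational(4, 49), Pow(Add(-2, Mul(7, -1)), 2)))) = Add(-288, Mul(-1, Mul(Rational(4, 49), Pow(Add(-2, -7), 2)))) = Add(-288, Mul(-1, Mul(Rational(4, 49), Pow(-9, 2)))) = Add(-288, Mul(-1, Mul(Rational(4, 49), 81))) = Add(-288, Mul(-1, Rational(324, 49))) = Add(-288, Rational(-324, 49)) = Rational(-14436, 49)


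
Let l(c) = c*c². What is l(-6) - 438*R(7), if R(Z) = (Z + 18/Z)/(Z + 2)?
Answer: -14318/21 ≈ -681.81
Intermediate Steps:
l(c) = c³
R(Z) = (Z + 18/Z)/(2 + Z)
l(-6) - 438*R(7) = (-6)³ - 438*(18 + 7²)/(7*(2 + 7)) = -216 - 438*(18 + 49)/(7*9) = -216 - 438*67/(7*9) = -216 - 438*67/63 = -216 - 9782/21 = -14318/21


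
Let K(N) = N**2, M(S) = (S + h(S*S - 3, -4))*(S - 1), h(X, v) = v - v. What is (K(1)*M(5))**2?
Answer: 400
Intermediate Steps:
h(X, v) = 0
M(S) = S*(-1 + S) (M(S) = (S + 0)*(S - 1) = S*(-1 + S))
(K(1)*M(5))**2 = (1**2*(5*(-1 + 5)))**2 = (1*(5*4))**2 = (1*20)**2 = 20**2 = 400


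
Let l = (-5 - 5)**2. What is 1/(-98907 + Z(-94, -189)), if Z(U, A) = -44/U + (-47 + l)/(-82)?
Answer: -3854/381188265 ≈ -1.0110e-5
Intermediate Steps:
l = 100 (l = (-10)**2 = 100)
Z(U, A) = -53/82 - 44/U (Z(U, A) = -44/U + (-47 + 100)/(-82) = -44/U + 53*(-1/82) = -44/U - 53/82 = -53/82 - 44/U)
1/(-98907 + Z(-94, -189)) = 1/(-98907 + (-53/82 - 44/(-94))) = 1/(-98907 + (-53/82 - 44*(-1/94))) = 1/(-98907 + (-53/82 + 22/47)) = 1/(-98907 - 687/3854) = 1/(-381188265/3854) = -3854/381188265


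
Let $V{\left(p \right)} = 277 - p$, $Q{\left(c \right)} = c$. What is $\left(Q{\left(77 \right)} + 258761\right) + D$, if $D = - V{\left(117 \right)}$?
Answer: $258678$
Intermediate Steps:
$D = -160$ ($D = - (277 - 117) = \left(-1\right) 160 = -160$)
$\left(Q{\left(77 \right)} + 258761\right) + D = \left(77 + 258761\right) - 160 = 258838 - 160 = 258678$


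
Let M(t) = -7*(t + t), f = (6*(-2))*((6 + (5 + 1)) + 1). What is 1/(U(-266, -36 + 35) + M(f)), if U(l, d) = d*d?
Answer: 1/2185 ≈ 0.00045767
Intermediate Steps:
U(l, d) = d²
f = -156 (f = -12*((6 + 6) + 1) = -12*(12 + 1) = -12*13 = -156)
M(t) = -14*t
1/(U(-266, -36 + 35) + M(f)) = 1/((-36 + 35)² - 14*(-156)) = 1/((-1)² + 2184) = 1/(1 + 2184) = 1/2185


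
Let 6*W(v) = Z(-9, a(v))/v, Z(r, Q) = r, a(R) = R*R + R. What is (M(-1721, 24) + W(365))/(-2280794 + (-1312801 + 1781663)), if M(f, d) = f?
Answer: 1256333/1322710360 ≈ 0.00094982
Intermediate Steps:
a(R) = R + R² (a(R) = R² + R = R + R²)
W(v) = -3/(2*v) (W(v) = (-9/v)/6 = -3/(2*v))
(M(-1721, 24) + W(365))/(-2280794 + (-1312801 + 1781663)) = (-1721 - 3/2/365)/(-2280794 + (-1312801 + 1781663)) = (-1721 - 3/2*1/365)/(-2280794 + 468862) = (-1721 - 3/730)/(-1811932) = -1256333/730*(-1/1811932) = 1256333/1322710360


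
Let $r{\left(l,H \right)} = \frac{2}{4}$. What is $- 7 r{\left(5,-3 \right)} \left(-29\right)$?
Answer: $\frac{203}{2} \approx 101.5$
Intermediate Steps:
$r{\left(l,H \right)} = \frac{1}{2}$ ($r{\left(l,H \right)} = 2 \cdot \frac{1}{4} = \frac{1}{2}$)
$- 7 r{\left(5,-3 \right)} \left(-29\right) = \left(-7\right) \frac{1}{2} \left(-29\right) = \left(- \frac{7}{2}\right) \left(-29\right) = \frac{203}{2}$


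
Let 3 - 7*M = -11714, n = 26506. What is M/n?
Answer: 11717/185542 ≈ 0.063150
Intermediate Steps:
M = 11717/7 (M = 3/7 - ⅐*(-11714) = 3/7 + 11714/7 = 11717/7 ≈ 1673.9)
M/n = (11717/7)/26506 = (11717/7)*(1/26506) = 11717/185542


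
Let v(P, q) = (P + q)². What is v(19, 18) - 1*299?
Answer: 1070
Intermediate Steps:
v(19, 18) - 1*299 = (19 + 18)² - 1*299 = 37² - 299 = 1369 - 299 = 1070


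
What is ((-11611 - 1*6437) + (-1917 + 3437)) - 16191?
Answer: -32719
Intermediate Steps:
((-11611 - 1*6437) + (-1917 + 3437)) - 16191 = ((-11611 - 6437) + 1520) - 16191 = (-18048 + 1520) - 16191 = -16528 - 16191 = -32719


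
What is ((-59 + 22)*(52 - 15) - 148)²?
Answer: 2301289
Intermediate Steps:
((-59 + 22)*(52 - 15) - 148)² = (-37*37 - 148)² = (-1369 - 148)² = (-1517)² = 2301289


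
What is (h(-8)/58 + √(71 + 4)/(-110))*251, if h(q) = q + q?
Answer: -2008/29 - 251*√3/22 ≈ -89.002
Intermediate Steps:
h(q) = 2*q
(h(-8)/58 + √(71 + 4)/(-110))*251 = ((2*(-8))/58 + √(71 + 4)/(-110))*251 = (-16*1/58 + √75*(-1/110))*251 = (-8/29 + (5*√3)*(-1/110))*251 = (-8/29 - √3/22)*251 = -2008/29 - 251*√3/22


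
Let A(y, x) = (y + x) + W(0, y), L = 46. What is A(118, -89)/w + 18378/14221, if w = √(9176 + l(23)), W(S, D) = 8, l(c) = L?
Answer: 18378/14221 + 37*√9222/9222 ≈ 1.6776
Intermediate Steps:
l(c) = 46
w = √9222 (w = √(9176 + 46) = √9222 ≈ 96.031)
A(y, x) = 8 + x + y (A(y, x) = (y + x) + 8 = (x + y) + 8 = 8 + x + y)
A(118, -89)/w + 18378/14221 = (8 - 89 + 118)/(√9222) + 18378/14221 = 37*(√9222/9222) + 18378*(1/14221) = 37*√9222/9222 + 18378/14221 = 18378/14221 + 37*√9222/9222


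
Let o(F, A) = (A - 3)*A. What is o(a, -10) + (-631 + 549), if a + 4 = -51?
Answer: 48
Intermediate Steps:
a = -55 (a = -4 - 51 = -55)
o(F, A) = A*(-3 + A) (o(F, A) = (-3 + A)*A = A*(-3 + A))
o(a, -10) + (-631 + 549) = -10*(-3 - 10) + (-631 + 549) = -10*(-13) - 82 = 130 - 82 = 48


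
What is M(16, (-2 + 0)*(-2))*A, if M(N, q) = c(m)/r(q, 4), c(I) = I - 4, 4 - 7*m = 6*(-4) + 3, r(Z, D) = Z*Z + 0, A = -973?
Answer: 417/16 ≈ 26.063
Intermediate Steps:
r(Z, D) = Z² (r(Z, D) = Z² + 0 = Z²)
m = 25/7 (m = 4/7 - (6*(-4) + 3)/7 = 4/7 - (-24 + 3)/7 = 4/7 - ⅐*(-21) = 4/7 + 3 = 25/7 ≈ 3.5714)
c(I) = -4 + I
M(N, q) = -3/(7*q²) (M(N, q) = (-4 + 25/7)/(q²) = -3/(7*q²))
M(16, (-2 + 0)*(-2))*A = -3*1/(4*(-2 + 0)²)/7*(-973) = -3/(7*(-2*(-2))²)*(-973) = -3/7/4²*(-973) = -3/7*1/16*(-973) = -3/112*(-973) = 417/16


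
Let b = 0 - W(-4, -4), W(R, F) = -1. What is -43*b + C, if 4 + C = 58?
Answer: 11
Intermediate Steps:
C = 54 (C = -4 + 58 = 54)
b = 1 (b = 0 - 1*(-1) = 0 + 1 = 1)
-43*b + C = -43*1 + 54 = -43 + 54 = 11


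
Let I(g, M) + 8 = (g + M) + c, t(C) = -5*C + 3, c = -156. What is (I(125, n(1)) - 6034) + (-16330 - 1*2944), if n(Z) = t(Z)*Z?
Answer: -25349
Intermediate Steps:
t(C) = 3 - 5*C
n(Z) = Z*(3 - 5*Z) (n(Z) = (3 - 5*Z)*Z = Z*(3 - 5*Z))
I(g, M) = -164 + M + g (I(g, M) = -8 + ((g + M) - 156) = -8 + ((M + g) - 156) = -8 + (-156 + M + g) = -164 + M + g)
(I(125, n(1)) - 6034) + (-16330 - 1*2944) = ((-164 + 1*(3 - 5*1) + 125) - 6034) + (-16330 - 1*2944) = ((-164 + 1*(3 - 5) + 125) - 6034) + (-16330 - 2944) = ((-164 + 1*(-2) + 125) - 6034) - 19274 = ((-164 - 2 + 125) - 6034) - 19274 = (-41 - 6034) - 19274 = -6075 - 19274 = -25349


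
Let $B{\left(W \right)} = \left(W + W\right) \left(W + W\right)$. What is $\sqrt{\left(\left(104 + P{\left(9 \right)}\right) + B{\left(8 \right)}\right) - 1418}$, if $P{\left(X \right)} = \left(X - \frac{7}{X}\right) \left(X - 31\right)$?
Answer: $\frac{5 i \sqrt{446}}{3} \approx 35.198 i$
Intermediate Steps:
$P{\left(X \right)} = \left(-31 + X\right) \left(X - \frac{7}{X}\right)$ ($P{\left(X \right)} = \left(X - \frac{7}{X}\right) \left(-31 + X\right) = \left(-31 + X\right) \left(X - \frac{7}{X}\right)$)
$B{\left(W \right)} = 4 W^{2}$ ($B{\left(W \right)} = 2 W 2 W = 4 W^{2}$)
$\sqrt{\left(\left(104 + P{\left(9 \right)}\right) + B{\left(8 \right)}\right) - 1418} = \sqrt{\left(\left(104 + \left(-7 + 9^{2} - 279 + \frac{217}{9}\right)\right) + 4 \cdot 8^{2}\right) - 1418} = \sqrt{\left(\left(104 + \left(-7 + 81 - 279 + 217 \cdot \frac{1}{9}\right)\right) + 4 \cdot 64\right) - 1418} = \sqrt{\left(\left(104 + \left(-7 + 81 - 279 + \frac{217}{9}\right)\right) + 256\right) - 1418} = \sqrt{\left(\left(104 - \frac{1628}{9}\right) + 256\right) - 1418} = \sqrt{\left(- \frac{692}{9} + 256\right) - 1418} = \sqrt{\frac{1612}{9} - 1418} = \sqrt{- \frac{11150}{9}} = \frac{5 i \sqrt{446}}{3}$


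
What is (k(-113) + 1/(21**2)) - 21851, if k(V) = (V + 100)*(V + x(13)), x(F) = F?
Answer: -9062990/441 ≈ -20551.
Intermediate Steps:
k(V) = (13 + V)*(100 + V) (k(V) = (V + 100)*(V + 13) = (100 + V)*(13 + V) = (13 + V)*(100 + V))
(k(-113) + 1/(21**2)) - 21851 = ((1300 + (-113)**2 + 113*(-113)) + 1/(21**2)) - 21851 = ((1300 + 12769 - 12769) + 1/441) - 21851 = (1300 + 1/441) - 21851 = 573301/441 - 21851 = -9062990/441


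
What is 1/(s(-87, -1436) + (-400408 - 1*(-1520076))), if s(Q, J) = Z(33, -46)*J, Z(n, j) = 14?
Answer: 1/1099564 ≈ 9.0945e-7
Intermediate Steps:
s(Q, J) = 14*J
1/(s(-87, -1436) + (-400408 - 1*(-1520076))) = 1/(14*(-1436) + (-400408 - 1*(-1520076))) = 1/(-20104 + (-400408 + 1520076)) = 1/(-20104 + 1119668) = 1/1099564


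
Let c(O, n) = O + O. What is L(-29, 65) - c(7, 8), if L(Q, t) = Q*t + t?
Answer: -1834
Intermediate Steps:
c(O, n) = 2*O
L(Q, t) = t + Q*t
L(-29, 65) - c(7, 8) = 65*(1 - 29) - 2*7 = 65*(-28) - 1*14 = -1820 - 14 = -1834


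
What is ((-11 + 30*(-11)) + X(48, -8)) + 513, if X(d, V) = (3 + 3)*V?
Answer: 124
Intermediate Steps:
X(d, V) = 6*V
((-11 + 30*(-11)) + X(48, -8)) + 513 = ((-11 + 30*(-11)) + 6*(-8)) + 513 = ((-11 - 330) - 48) + 513 = (-341 - 48) + 513 = -389 + 513 = 124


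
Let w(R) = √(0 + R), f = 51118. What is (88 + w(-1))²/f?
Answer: (88 + I)²/51118 ≈ 0.15147 + 0.003443*I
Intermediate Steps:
w(R) = √R
(88 + w(-1))²/f = (88 + √(-1))²/51118 = (88 + I)²*(1/51118) = (88 + I)²/51118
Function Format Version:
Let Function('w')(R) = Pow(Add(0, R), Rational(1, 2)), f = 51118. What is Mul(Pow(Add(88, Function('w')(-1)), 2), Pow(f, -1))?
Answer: Mul(Rational(1, 51118), Pow(Add(88, I), 2)) ≈ Add(0.15147, Mul(0.0034430, I))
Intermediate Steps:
Function('w')(R) = Pow(R, Rational(1, 2))
Mul(Pow(Add(88, Function('w')(-1)), 2), Pow(f, -1)) = Mul(Pow(Add(88, Pow(-1, Rational(1, 2))), 2), Pow(51118, -1)) = Mul(Pow(Add(88, I), 2), Rational(1, 51118)) = Mul(Rational(1, 51118), Pow(Add(88, I), 2))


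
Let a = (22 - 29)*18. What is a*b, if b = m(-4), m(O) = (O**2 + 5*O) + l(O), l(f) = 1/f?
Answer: 1071/2 ≈ 535.50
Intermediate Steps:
a = -126 (a = -7*18 = -126)
m(O) = 1/O + O**2 + 5*O (m(O) = (O**2 + 5*O) + 1/O = 1/O + O**2 + 5*O)
b = -17/4 (b = (1 + (-4)**2*(5 - 4))/(-4) = -(1 + 16*1)/4 = -(1 + 16)/4 = -1/4*17 = -17/4 ≈ -4.2500)
a*b = -126*(-17/4) = 1071/2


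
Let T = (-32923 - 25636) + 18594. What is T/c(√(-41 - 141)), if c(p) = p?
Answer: 39965*I*√182/182 ≈ 2962.4*I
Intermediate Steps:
T = -39965 (T = -58559 + 18594 = -39965)
T/c(√(-41 - 141)) = -39965/√(-41 - 141) = -39965*(-I*√182/182) = -(-39965)*I*√182/182 = 39965*I*√182/182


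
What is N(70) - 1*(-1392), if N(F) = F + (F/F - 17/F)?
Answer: 102393/70 ≈ 1462.8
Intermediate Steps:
N(F) = 1 + F - 17/F (N(F) = F + (1 - 17/F) = 1 + F - 17/F)
N(70) - 1*(-1392) = (1 + 70 - 17/70) - 1*(-1392) = (1 + 70 - 17*1/70) + 1392 = (1 + 70 - 17/70) + 1392 = 4953/70 + 1392 = 102393/70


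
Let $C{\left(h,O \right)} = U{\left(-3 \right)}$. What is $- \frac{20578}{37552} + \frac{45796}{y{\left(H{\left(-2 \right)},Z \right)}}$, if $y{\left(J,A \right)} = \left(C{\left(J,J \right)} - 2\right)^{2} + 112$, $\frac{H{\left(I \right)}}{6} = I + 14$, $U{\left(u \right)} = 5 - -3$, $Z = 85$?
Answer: $\frac{214585731}{694712} \approx 308.88$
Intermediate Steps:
$U{\left(u \right)} = 8$ ($U{\left(u \right)} = 5 + 3 = 8$)
$C{\left(h,O \right)} = 8$
$H{\left(I \right)} = 84 + 6 I$ ($H{\left(I \right)} = 6 \left(I + 14\right) = 6 \left(14 + I\right) = 84 + 6 I$)
$y{\left(J,A \right)} = 148$ ($y{\left(J,A \right)} = \left(8 - 2\right)^{2} + 112 = 6^{2} + 112 = 36 + 112 = 148$)
$- \frac{20578}{37552} + \frac{45796}{y{\left(H{\left(-2 \right)},Z \right)}} = - \frac{20578}{37552} + \frac{45796}{148} = \left(-20578\right) \frac{1}{37552} + 45796 \cdot \frac{1}{148} = - \frac{10289}{18776} + \frac{11449}{37} = \frac{214585731}{694712}$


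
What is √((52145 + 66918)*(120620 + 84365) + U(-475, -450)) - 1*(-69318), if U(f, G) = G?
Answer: 69318 + √24406128605 ≈ 2.2554e+5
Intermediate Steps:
√((52145 + 66918)*(120620 + 84365) + U(-475, -450)) - 1*(-69318) = √((52145 + 66918)*(120620 + 84365) - 450) - 1*(-69318) = √(119063*204985 - 450) + 69318 = √(24406129055 - 450) + 69318 = √24406128605 + 69318 = 69318 + √24406128605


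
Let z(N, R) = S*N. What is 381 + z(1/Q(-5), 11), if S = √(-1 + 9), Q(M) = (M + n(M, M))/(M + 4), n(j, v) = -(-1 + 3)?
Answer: 381 + 2*√2/7 ≈ 381.40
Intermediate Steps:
n(j, v) = -2 (n(j, v) = -1*2 = -2)
Q(M) = (-2 + M)/(4 + M) (Q(M) = (M - 2)/(M + 4) = (-2 + M)/(4 + M))
S = 2*√2 (S = √8 = 2*√2 ≈ 2.8284)
z(N, R) = 2*N*√2 (z(N, R) = (2*√2)*N = 2*N*√2)
381 + z(1/Q(-5), 11) = 381 + 2*√2/(((-2 - 5)/(4 - 5))) = 381 + 2*√2/((-7/(-1))) = 381 + 2*√2/((-1*(-7))) = 381 + 2*√2/7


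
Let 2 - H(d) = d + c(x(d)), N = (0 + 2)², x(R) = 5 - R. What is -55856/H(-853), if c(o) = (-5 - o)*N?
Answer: -55856/4307 ≈ -12.969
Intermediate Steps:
N = 4 (N = 2² = 4)
c(o) = -20 - 4*o (c(o) = (-5 - o)*4 = -20 - 4*o)
H(d) = 42 - 5*d (H(d) = 2 - (d + (-20 - 4*(5 - d))) = 2 - (d + (-20 + (-20 + 4*d))) = 2 - (d + (-40 + 4*d)) = 2 - (-40 + 5*d) = 2 + (40 - 5*d) = 42 - 5*d)
-55856/H(-853) = -55856/(42 - 5*(-853)) = -55856/(42 + 4265) = -55856/4307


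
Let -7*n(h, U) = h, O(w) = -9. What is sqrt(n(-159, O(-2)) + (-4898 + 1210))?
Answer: I*sqrt(179599)/7 ≈ 60.542*I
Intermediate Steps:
n(h, U) = -h/7
sqrt(n(-159, O(-2)) + (-4898 + 1210)) = sqrt(-1/7*(-159) + (-4898 + 1210)) = sqrt(159/7 - 3688) = sqrt(-25657/7) = I*sqrt(179599)/7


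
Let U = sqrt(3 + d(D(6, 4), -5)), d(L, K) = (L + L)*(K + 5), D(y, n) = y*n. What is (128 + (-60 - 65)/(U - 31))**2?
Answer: 4000510969/229441 + 15812375*sqrt(3)/458882 ≈ 17496.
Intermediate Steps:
D(y, n) = n*y
d(L, K) = 2*L*(5 + K) (d(L, K) = (2*L)*(5 + K) = 2*L*(5 + K))
U = sqrt(3) (U = sqrt(3 + 2*(4*6)*(5 - 5)) = sqrt(3 + 2*24*0) = sqrt(3 + 0) = sqrt(3) ≈ 1.7320)
(128 + (-60 - 65)/(U - 31))**2 = (128 + (-60 - 65)/(sqrt(3) - 31))**2 = (128 - 125/(-31 + sqrt(3)))**2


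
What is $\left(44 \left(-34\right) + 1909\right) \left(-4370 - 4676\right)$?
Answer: $-3735998$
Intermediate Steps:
$\left(44 \left(-34\right) + 1909\right) \left(-4370 - 4676\right) = \left(-1496 + 1909\right) \left(-9046\right) = 413 \left(-9046\right) = -3735998$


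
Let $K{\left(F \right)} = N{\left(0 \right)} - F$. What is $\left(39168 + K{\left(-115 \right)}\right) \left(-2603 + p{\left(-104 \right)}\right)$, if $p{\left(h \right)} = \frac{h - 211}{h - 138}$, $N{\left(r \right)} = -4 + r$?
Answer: $- \frac{24730490469}{242} \approx -1.0219 \cdot 10^{8}$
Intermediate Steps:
$K{\left(F \right)} = -4 - F$ ($K{\left(F \right)} = \left(-4 + 0\right) - F = -4 - F$)
$p{\left(h \right)} = \frac{-211 + h}{-138 + h}$
$\left(39168 + K{\left(-115 \right)}\right) \left(-2603 + p{\left(-104 \right)}\right) = \left(39168 - -111\right) \left(-2603 + \frac{-211 - 104}{-138 - 104}\right) = \left(39168 + \left(-4 + 115\right)\right) \left(-2603 + \frac{1}{-242} \left(-315\right)\right) = \left(39168 + 111\right) \left(-2603 - - \frac{315}{242}\right) = 39279 \left(-2603 + \frac{315}{242}\right) = 39279 \left(- \frac{629611}{242}\right) = - \frac{24730490469}{242}$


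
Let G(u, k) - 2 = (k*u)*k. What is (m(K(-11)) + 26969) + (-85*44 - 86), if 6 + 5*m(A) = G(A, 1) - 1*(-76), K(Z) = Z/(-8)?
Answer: 926307/40 ≈ 23158.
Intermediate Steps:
G(u, k) = 2 + u*k² (G(u, k) = 2 + (k*u)*k = 2 + u*k²)
K(Z) = -Z/8 (K(Z) = Z*(-⅛) = -Z/8)
m(A) = 72/5 + A/5 (m(A) = -6/5 + ((2 + A*1²) - 1*(-76))/5 = -6/5 + ((2 + A*1) + 76)/5 = -6/5 + ((2 + A) + 76)/5 = -6/5 + (78 + A)/5 = -6/5 + (78/5 + A/5) = 72/5 + A/5)
(m(K(-11)) + 26969) + (-85*44 - 86) = ((72/5 + (-⅛*(-11))/5) + 26969) + (-85*44 - 86) = ((72/5 + (⅕)*(11/8)) + 26969) + (-3740 - 86) = ((72/5 + 11/40) + 26969) - 3826 = (587/40 + 26969) - 3826 = 1079347/40 - 3826 = 926307/40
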